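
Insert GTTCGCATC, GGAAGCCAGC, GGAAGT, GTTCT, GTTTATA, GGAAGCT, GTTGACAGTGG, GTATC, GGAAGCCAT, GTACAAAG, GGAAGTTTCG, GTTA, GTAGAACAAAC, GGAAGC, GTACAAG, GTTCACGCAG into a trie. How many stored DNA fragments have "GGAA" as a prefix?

Traverse to the node for "GGAA", then collect every word in that subtree.
Words under "GGAA": GGAAGC, GGAAGCCAGC, GGAAGCCAT, GGAAGCT, GGAAGT, GGAAGTTTCG
Count: 6

6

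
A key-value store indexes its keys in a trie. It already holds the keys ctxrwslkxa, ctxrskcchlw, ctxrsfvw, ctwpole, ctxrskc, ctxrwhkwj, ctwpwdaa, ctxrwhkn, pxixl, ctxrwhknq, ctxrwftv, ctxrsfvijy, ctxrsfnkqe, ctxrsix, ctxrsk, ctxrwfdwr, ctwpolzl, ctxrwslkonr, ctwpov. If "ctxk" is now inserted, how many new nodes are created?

Walking "ctxk" from the root, the first 3 characters ("ctx") follow existing edges; "k" is the first miss.
So 4 − 3 = 1 new nodes.

1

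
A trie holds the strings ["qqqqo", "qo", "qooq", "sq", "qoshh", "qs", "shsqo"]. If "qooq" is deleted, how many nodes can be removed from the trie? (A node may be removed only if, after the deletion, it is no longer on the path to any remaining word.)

Walk "qooq" from the leaf back toward the root, removing each node that no remaining word uses.
The suffix "oq" (2 nodes) is used only by "qooq"; the node for "qo" still has the child "s", so pruning stops there.
Nodes removed: 2

2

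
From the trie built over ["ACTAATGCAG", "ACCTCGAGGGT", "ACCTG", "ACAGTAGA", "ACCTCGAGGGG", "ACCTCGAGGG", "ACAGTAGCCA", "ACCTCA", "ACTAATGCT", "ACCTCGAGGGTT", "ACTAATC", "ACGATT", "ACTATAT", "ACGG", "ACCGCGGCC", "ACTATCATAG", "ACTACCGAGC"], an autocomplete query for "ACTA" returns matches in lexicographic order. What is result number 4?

ACTACCGAGC

Filter for "ACTA…" and sort: "ACTAATC", "ACTAATGCAG", "ACTAATGCT", "ACTACCGAGC", "ACTATAT", "ACTATCATAG"
Position 4: ACTACCGAGC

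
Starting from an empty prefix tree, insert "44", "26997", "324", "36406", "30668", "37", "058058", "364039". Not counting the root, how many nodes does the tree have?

Trace insertions, counting only characters that open a new branch:
  "44" → 2 new (4, 4)
  "26997" → 5 new (2, 6, 9, 9, 7)
  "324" → 3 new (3, 2, 4)
  "36406" → prefix "3" already present; 4 new (6, 4, 0, 6)
  "30668" → prefix "3" already present; 4 new (0, 6, 6, 8)
  "37" → prefix "3" already present; 1 new (7)
  "058058" → 6 new (0, 5, 8, 0, 5, 8)
  "364039" → prefix "3640" already present; 2 new (3, 9)
Total nodes = 2 + 5 + 3 + 4 + 4 + 1 + 6 + 2 = 27

27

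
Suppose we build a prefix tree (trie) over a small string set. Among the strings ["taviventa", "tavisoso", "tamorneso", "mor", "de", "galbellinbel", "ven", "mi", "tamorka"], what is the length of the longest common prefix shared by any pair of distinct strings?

Look for the deepest trie node that still has at least two words in its subtree.
e.g. "tamorka" and "tamorneso" share the prefix "tamor" of length 5; no pair shares a longer one.
Longest shared-prefix length: 5

5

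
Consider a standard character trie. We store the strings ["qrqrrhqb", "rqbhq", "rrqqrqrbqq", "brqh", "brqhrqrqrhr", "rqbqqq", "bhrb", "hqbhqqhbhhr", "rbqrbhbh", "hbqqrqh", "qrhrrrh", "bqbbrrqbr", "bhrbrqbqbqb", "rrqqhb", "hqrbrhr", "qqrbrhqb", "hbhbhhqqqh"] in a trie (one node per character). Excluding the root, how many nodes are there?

105

Trace insertions, counting only characters that open a new branch:
  "qrqrrhqb" → 8 new (q, r, q, r, r, h, q, b)
  "rqbhq" → 5 new (r, q, b, h, q)
  "rrqqrqrbqq" → prefix "r" already present; 9 new (r, q, q, r, q, r, b, q, q)
  "brqh" → 4 new (b, r, q, h)
  "brqhrqrqrhr" → prefix "brqh" already present; 7 new (r, q, r, q, r, h, r)
  "rqbqqq" → prefix "rqb" already present; 3 new (q, q, q)
  "bhrb" → prefix "b" already present; 3 new (h, r, b)
  "hqbhqqhbhhr" → 11 new (h, q, b, h, q, q, h, b, h, h, r)
  "rbqrbhbh" → prefix "r" already present; 7 new (b, q, r, b, h, b, h)
  "hbqqrqh" → prefix "h" already present; 6 new (b, q, q, r, q, h)
  "qrhrrrh" → prefix "qr" already present; 5 new (h, r, r, r, h)
  "bqbbrrqbr" → prefix "b" already present; 8 new (q, b, b, r, r, q, b, r)
  "bhrbrqbqbqb" → prefix "bhrb" already present; 7 new (r, q, b, q, b, q, b)
  "rrqqhb" → prefix "rrqq" already present; 2 new (h, b)
  "hqrbrhr" → prefix "hq" already present; 5 new (r, b, r, h, r)
  "qqrbrhqb" → prefix "q" already present; 7 new (q, r, b, r, h, q, b)
  "hbhbhhqqqh" → prefix "hb" already present; 8 new (h, b, h, h, q, q, q, h)
Total nodes = 8 + 5 + 9 + 4 + 7 + 3 + 3 + 11 + 7 + 6 + 5 + 8 + 7 + 2 + 5 + 7 + 8 = 105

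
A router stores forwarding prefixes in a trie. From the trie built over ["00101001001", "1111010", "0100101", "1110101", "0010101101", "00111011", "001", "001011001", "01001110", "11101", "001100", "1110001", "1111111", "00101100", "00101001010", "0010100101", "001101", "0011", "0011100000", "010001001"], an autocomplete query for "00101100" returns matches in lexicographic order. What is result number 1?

00101100

DFS of the "00101100" subtree visits, in order: "00101100", "001011001"
The 1st is 00101100.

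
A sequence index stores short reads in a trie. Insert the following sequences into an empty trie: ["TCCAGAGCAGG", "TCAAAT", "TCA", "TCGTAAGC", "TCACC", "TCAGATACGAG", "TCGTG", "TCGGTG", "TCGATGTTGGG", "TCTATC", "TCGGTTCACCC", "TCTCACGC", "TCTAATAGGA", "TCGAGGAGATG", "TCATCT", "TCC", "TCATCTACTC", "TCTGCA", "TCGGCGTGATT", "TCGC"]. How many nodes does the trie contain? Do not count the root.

89

Trace insertions, counting only characters that open a new branch:
  "TCCAGAGCAGG" → 11 new (T, C, C, A, G, A, G, C, A, G, G)
  "TCAAAT" → prefix "TC" already present; 4 new (A, A, A, T)
  "TCA" → prefix "TCA" already present; 0 new (none)
  "TCGTAAGC" → prefix "TC" already present; 6 new (G, T, A, A, G, C)
  "TCACC" → prefix "TCA" already present; 2 new (C, C)
  "TCAGATACGAG" → prefix "TCA" already present; 8 new (G, A, T, A, C, G, A, G)
  "TCGTG" → prefix "TCGT" already present; 1 new (G)
  "TCGGTG" → prefix "TCG" already present; 3 new (G, T, G)
  "TCGATGTTGGG" → prefix "TCG" already present; 8 new (A, T, G, T, T, G, G, G)
  "TCTATC" → prefix "TC" already present; 4 new (T, A, T, C)
  "TCGGTTCACCC" → prefix "TCGGT" already present; 6 new (T, C, A, C, C, C)
  "TCTCACGC" → prefix "TCT" already present; 5 new (C, A, C, G, C)
  "TCTAATAGGA" → prefix "TCTA" already present; 6 new (A, T, A, G, G, A)
  "TCGAGGAGATG" → prefix "TCGA" already present; 7 new (G, G, A, G, A, T, G)
  "TCATCT" → prefix "TCA" already present; 3 new (T, C, T)
  "TCC" → prefix "TCC" already present; 0 new (none)
  "TCATCTACTC" → prefix "TCATCT" already present; 4 new (A, C, T, C)
  "TCTGCA" → prefix "TCT" already present; 3 new (G, C, A)
  "TCGGCGTGATT" → prefix "TCGG" already present; 7 new (C, G, T, G, A, T, T)
  "TCGC" → prefix "TCG" already present; 1 new (C)
Total nodes = 11 + 4 + 0 + 6 + 2 + 8 + 1 + 3 + 8 + 4 + 6 + 5 + 6 + 7 + 3 + 0 + 4 + 3 + 7 + 1 = 89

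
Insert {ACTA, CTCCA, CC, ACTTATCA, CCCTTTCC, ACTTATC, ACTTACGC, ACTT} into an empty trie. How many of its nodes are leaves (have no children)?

Leaves are exactly the stored words that no other stored word extends.
Those words: "ACTA", "ACTTACGC", "ACTTATCA", "CCCTTTCC", "CTCCA"
Leaf count: 5

5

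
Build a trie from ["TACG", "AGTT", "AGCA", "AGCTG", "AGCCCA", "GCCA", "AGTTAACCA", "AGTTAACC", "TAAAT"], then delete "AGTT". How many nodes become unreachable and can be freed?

0

Walk "AGTT" from the leaf back toward the root, removing each node that no remaining word uses.
Every node on "AGTT" is still needed (e.g. by "AGTTAACCA"), so nothing is freed.
Nodes removed: 0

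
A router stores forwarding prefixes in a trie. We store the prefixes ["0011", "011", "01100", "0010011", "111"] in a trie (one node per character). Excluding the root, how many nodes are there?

15

Count nodes per top-level branch (shared prefixes stored once):
  '0'-branch (0010011, 0011, 011, 01100): 12 nodes
  '1'-branch (111): 3 nodes
Sum: 15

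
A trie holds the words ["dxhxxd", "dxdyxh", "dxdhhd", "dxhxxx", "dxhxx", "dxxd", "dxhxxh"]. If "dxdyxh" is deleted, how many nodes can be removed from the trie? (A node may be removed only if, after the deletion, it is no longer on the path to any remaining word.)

After clearing the end-marker at "dxdyxh", prune upward until reaching a node still needed by another word.
The suffix "yxh" (3 nodes) is used only by "dxdyxh"; the node for "dxd" still has the child "h", so pruning stops there.
Nodes removed: 3

3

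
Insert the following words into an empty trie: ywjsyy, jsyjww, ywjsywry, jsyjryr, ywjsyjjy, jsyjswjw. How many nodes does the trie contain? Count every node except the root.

25

Insert word by word; a character creates a node only if that edge doesn't already exist:
  "ywjsyy" → 6 new (y, w, j, s, y, y)
  "jsyjww" → 6 new (j, s, y, j, w, w)
  "ywjsywry" → prefix "ywjsy" already present; 3 new (w, r, y)
  "jsyjryr" → prefix "jsyj" already present; 3 new (r, y, r)
  "ywjsyjjy" → prefix "ywjsy" already present; 3 new (j, j, y)
  "jsyjswjw" → prefix "jsyj" already present; 4 new (s, w, j, w)
Total nodes = 6 + 6 + 3 + 3 + 3 + 4 = 25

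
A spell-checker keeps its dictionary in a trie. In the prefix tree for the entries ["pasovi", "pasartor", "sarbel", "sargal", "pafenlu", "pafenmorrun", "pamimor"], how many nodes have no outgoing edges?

7

Leaves are exactly the stored words that no other stored word extends.
Those words: "pafenlu", "pafenmorrun", "pamimor", "pasartor", "pasovi", "sarbel", "sargal"
Leaf count: 7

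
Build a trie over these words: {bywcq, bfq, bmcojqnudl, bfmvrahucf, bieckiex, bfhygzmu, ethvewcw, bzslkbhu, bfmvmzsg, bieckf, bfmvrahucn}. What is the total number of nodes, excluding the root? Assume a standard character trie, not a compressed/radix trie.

58

Insert word by word; a character creates a node only if that edge doesn't already exist:
  "bywcq" → 5 new (b, y, w, c, q)
  "bfq" → prefix "b" already present; 2 new (f, q)
  "bmcojqnudl" → prefix "b" already present; 9 new (m, c, o, j, q, n, u, d, l)
  "bfmvrahucf" → prefix "bf" already present; 8 new (m, v, r, a, h, u, c, f)
  "bieckiex" → prefix "b" already present; 7 new (i, e, c, k, i, e, x)
  "bfhygzmu" → prefix "bf" already present; 6 new (h, y, g, z, m, u)
  "ethvewcw" → 8 new (e, t, h, v, e, w, c, w)
  "bzslkbhu" → prefix "b" already present; 7 new (z, s, l, k, b, h, u)
  "bfmvmzsg" → prefix "bfmv" already present; 4 new (m, z, s, g)
  "bieckf" → prefix "bieck" already present; 1 new (f)
  "bfmvrahucn" → prefix "bfmvrahuc" already present; 1 new (n)
Total nodes = 5 + 2 + 9 + 8 + 7 + 6 + 8 + 7 + 4 + 1 + 1 = 58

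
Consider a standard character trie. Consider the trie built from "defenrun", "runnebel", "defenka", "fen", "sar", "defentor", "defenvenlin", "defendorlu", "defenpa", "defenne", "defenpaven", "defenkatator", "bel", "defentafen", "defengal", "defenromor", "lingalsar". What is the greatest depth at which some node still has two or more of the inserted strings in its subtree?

Equivalently: take the maximum, over all pairs, of their longest common prefix length.
e.g. "defenka" and "defenkatator" share the prefix "defenka" of length 7; no pair shares a longer one.
Longest shared-prefix length: 7

7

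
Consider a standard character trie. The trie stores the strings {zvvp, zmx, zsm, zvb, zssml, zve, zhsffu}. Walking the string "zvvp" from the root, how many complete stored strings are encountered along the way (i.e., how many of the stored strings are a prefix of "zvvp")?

Walk "zvvp" from the root; an end-of-word marker is hit whenever a stored word is a prefix of "zvvp".
Prefixes of the query that are stored words: "zvvp"
Count: 1

1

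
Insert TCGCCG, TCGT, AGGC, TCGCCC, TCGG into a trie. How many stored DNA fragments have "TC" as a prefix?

Filter for entries beginning with "TC":
Words under "TC": TCGCCC, TCGCCG, TCGG, TCGT
Count: 4

4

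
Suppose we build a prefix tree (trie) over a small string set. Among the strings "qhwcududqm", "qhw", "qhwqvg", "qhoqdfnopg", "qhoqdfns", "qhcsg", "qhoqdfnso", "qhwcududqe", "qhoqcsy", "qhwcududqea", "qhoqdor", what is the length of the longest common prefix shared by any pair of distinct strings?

10

Equivalently: take the maximum, over all pairs, of their longest common prefix length.
"qhwcududqe" and "qhwcududqea" agree on "qhwcududqe" (10 characters) before diverging; nothing deeper is shared.
Longest shared-prefix length: 10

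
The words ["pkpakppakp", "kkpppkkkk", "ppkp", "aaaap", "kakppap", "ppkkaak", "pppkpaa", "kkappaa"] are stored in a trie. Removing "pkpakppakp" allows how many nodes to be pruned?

9

Walk "pkpakppakp" from the leaf back toward the root, removing each node that no remaining word uses.
The suffix "kpakppakp" (9 nodes) is used only by "pkpakppakp"; the node for "p" still has the child "p", so pruning stops there.
Nodes removed: 9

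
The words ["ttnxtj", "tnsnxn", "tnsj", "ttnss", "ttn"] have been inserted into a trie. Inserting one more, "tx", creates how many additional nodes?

1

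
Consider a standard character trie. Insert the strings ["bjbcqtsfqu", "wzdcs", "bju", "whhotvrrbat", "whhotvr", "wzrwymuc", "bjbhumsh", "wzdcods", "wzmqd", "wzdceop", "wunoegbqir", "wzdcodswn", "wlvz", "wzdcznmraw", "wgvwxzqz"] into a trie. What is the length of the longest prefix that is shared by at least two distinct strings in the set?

Look for the deepest trie node that still has at least two words in its subtree.
e.g. "whhotvr" and "whhotvrrbat" share the prefix "whhotvr" of length 7; no pair shares a longer one.
Longest shared-prefix length: 7

7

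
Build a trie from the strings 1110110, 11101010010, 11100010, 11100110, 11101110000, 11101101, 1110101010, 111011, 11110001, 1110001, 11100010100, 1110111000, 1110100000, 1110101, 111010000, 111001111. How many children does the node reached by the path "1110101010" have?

0

The children of the "1110101010" node are the distinct next characters among strings starting with "1110101010".
No stored string extends past "1110101010".
That node has 0 child edges.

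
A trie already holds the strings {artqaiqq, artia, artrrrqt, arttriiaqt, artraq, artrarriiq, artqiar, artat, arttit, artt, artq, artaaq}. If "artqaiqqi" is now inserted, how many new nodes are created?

"artqaiqq" is already a path in the trie; the remaining "i" must be added.
So 9 − 8 = 1 new nodes.

1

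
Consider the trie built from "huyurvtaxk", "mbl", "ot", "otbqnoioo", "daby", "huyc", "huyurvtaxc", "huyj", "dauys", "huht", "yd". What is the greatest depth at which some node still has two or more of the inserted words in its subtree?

Look for the deepest trie node that still has at least two words in its subtree.
e.g. "huyurvtaxc" and "huyurvtaxk" share the prefix "huyurvtax" of length 9; no pair shares a longer one.
Longest shared-prefix length: 9

9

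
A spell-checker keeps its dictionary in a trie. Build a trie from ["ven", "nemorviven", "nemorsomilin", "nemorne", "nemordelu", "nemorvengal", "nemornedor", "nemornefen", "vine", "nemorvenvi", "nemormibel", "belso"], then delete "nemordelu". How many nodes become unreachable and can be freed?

4

Walk "nemordelu" from the leaf back toward the root, removing each node that no remaining word uses.
The suffix "delu" (4 nodes) is used only by "nemordelu"; the node for "nemor" still has the child "v", so pruning stops there.
Nodes removed: 4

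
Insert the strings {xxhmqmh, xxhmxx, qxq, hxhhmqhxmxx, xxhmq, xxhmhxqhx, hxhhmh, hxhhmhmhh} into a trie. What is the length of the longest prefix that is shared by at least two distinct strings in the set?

6

The deepest shared node is where two words last agree before diverging.
e.g. "hxhhmh" and "hxhhmhmhh" share the prefix "hxhhmh" of length 6; no pair shares a longer one.
Longest shared-prefix length: 6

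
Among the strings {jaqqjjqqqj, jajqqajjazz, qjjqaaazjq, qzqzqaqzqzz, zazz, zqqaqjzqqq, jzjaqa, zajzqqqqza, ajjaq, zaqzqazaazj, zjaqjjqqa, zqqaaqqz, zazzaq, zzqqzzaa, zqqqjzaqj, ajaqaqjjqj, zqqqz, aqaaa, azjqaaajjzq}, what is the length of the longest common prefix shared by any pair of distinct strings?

The deepest shared node is where two words last agree before diverging.
"zazz" and "zazzaq" agree on "zazz" (4 characters) before diverging; nothing deeper is shared.
Longest shared-prefix length: 4

4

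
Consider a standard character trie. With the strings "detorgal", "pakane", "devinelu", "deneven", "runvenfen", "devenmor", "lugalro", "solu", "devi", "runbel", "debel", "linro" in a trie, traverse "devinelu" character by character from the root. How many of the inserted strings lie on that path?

2

Check each prefix of "devinelu" against the stored set — each match is an end-marker on the path.
Prefixes of the query that are stored words: "devi", "devinelu"
Count: 2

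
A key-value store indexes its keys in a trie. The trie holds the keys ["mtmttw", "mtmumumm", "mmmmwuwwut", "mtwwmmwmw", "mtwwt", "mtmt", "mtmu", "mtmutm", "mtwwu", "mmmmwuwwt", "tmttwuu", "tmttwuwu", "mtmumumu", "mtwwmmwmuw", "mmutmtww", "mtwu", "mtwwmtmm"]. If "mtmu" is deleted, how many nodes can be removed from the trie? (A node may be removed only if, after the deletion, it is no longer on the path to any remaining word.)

0

After clearing the end-marker at "mtmu", prune upward until reaching a node still needed by another word.
Every node on "mtmu" is still needed (e.g. by "mtmumumm"), so nothing is freed.
Nodes removed: 0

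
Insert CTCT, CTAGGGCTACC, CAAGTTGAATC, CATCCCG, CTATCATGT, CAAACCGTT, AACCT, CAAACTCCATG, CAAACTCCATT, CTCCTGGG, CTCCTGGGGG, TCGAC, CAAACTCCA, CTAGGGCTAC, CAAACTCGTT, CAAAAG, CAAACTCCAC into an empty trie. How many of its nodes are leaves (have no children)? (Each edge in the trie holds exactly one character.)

A leaf is a node with no children — equivalently, the end of a word that is not a proper prefix of any other stored word.
Those words: "AACCT", "CAAAAG", "CAAACCGTT", "CAAACTCCAC", "CAAACTCCATG", "CAAACTCCATT", "CAAACTCGTT", "CAAGTTGAATC", "CATCCCG", "CTAGGGCTACC", "CTATCATGT", "CTCCTGGGGG", "CTCT", "TCGAC"
Leaf count: 14

14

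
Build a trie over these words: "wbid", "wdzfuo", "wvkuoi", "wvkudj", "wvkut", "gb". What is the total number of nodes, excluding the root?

Count nodes per top-level branch (shared prefixes stored once):
  'g'-branch (gb): 2 nodes
  'w'-branch (wbid, wdzfuo, wvkudj, wvkuoi, wvkut): 17 nodes
Sum: 19

19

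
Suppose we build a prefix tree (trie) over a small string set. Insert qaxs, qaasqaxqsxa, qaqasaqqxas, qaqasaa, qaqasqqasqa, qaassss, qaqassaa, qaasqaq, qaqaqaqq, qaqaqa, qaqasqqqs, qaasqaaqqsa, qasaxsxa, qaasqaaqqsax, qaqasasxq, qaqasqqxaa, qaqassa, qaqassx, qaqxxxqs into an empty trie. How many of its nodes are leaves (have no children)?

16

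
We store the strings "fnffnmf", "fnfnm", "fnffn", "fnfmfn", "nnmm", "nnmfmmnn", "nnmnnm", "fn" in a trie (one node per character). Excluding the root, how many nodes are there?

24

Insert word by word; a character creates a node only if that edge doesn't already exist:
  "fnffnmf" → 7 new (f, n, f, f, n, m, f)
  "fnfnm" → prefix "fnf" already present; 2 new (n, m)
  "fnffn" → prefix "fnffn" already present; 0 new (none)
  "fnfmfn" → prefix "fnf" already present; 3 new (m, f, n)
  "nnmm" → 4 new (n, n, m, m)
  "nnmfmmnn" → prefix "nnm" already present; 5 new (f, m, m, n, n)
  "nnmnnm" → prefix "nnm" already present; 3 new (n, n, m)
  "fn" → prefix "fn" already present; 0 new (none)
Total nodes = 7 + 2 + 0 + 3 + 4 + 5 + 3 + 0 = 24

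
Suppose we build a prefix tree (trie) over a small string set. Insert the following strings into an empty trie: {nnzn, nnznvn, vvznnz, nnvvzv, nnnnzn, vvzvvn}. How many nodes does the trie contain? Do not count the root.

Insert word by word; a character creates a node only if that edge doesn't already exist:
  "nnzn" → 4 new (n, n, z, n)
  "nnznvn" → prefix "nnzn" already present; 2 new (v, n)
  "vvznnz" → 6 new (v, v, z, n, n, z)
  "nnvvzv" → prefix "nn" already present; 4 new (v, v, z, v)
  "nnnnzn" → prefix "nn" already present; 4 new (n, n, z, n)
  "vvzvvn" → prefix "vvz" already present; 3 new (v, v, n)
Total nodes = 4 + 2 + 6 + 4 + 4 + 3 = 23

23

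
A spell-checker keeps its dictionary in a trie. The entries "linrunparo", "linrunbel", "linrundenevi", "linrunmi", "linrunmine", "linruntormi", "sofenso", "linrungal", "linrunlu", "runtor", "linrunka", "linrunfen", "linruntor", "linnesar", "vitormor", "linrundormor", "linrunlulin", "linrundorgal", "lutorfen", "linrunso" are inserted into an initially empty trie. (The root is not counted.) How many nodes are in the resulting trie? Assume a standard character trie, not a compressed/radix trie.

For each word, the new-node count is its length minus the longest prefix already in the trie:
  "linrunparo" → 10 new (l, i, n, r, u, n, p, a, r, o)
  "linrunbel" → prefix "linrun" already present; 3 new (b, e, l)
  "linrundenevi" → prefix "linrun" already present; 6 new (d, e, n, e, v, i)
  "linrunmi" → prefix "linrun" already present; 2 new (m, i)
  "linrunmine" → prefix "linrunmi" already present; 2 new (n, e)
  "linruntormi" → prefix "linrun" already present; 5 new (t, o, r, m, i)
  "sofenso" → 7 new (s, o, f, e, n, s, o)
  "linrungal" → prefix "linrun" already present; 3 new (g, a, l)
  "linrunlu" → prefix "linrun" already present; 2 new (l, u)
  "runtor" → 6 new (r, u, n, t, o, r)
  "linrunka" → prefix "linrun" already present; 2 new (k, a)
  "linrunfen" → prefix "linrun" already present; 3 new (f, e, n)
  "linruntor" → prefix "linruntor" already present; 0 new (none)
  "linnesar" → prefix "lin" already present; 5 new (n, e, s, a, r)
  "vitormor" → 8 new (v, i, t, o, r, m, o, r)
  "linrundormor" → prefix "linrund" already present; 5 new (o, r, m, o, r)
  "linrunlulin" → prefix "linrunlu" already present; 3 new (l, i, n)
  "linrundorgal" → prefix "linrundor" already present; 3 new (g, a, l)
  "lutorfen" → prefix "l" already present; 7 new (u, t, o, r, f, e, n)
  "linrunso" → prefix "linrun" already present; 2 new (s, o)
Total nodes = 10 + 3 + 6 + 2 + 2 + 5 + 7 + 3 + 2 + 6 + 2 + 3 + 0 + 5 + 8 + 5 + 3 + 3 + 7 + 2 = 84

84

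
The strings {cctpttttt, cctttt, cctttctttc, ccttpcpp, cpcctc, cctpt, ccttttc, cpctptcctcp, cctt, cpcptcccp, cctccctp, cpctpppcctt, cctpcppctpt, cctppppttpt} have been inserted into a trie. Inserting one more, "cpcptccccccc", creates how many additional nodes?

The longest prefix of "cpcptccccccc" already in the trie is "cpcptccc" (length 8).
New nodes needed: |"cpcptccccccc"| − 8 = 12 − 8 = 4.

4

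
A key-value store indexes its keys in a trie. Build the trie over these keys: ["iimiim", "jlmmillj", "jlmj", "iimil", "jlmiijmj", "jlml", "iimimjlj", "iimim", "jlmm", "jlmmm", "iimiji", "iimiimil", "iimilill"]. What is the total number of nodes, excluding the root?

34

Insert word by word; a character creates a node only if that edge doesn't already exist:
  "iimiim" → 6 new (i, i, m, i, i, m)
  "jlmmillj" → 8 new (j, l, m, m, i, l, l, j)
  "jlmj" → prefix "jlm" already present; 1 new (j)
  "iimil" → prefix "iimi" already present; 1 new (l)
  "jlmiijmj" → prefix "jlm" already present; 5 new (i, i, j, m, j)
  "jlml" → prefix "jlm" already present; 1 new (l)
  "iimimjlj" → prefix "iimi" already present; 4 new (m, j, l, j)
  "iimim" → prefix "iimim" already present; 0 new (none)
  "jlmm" → prefix "jlmm" already present; 0 new (none)
  "jlmmm" → prefix "jlmm" already present; 1 new (m)
  "iimiji" → prefix "iimi" already present; 2 new (j, i)
  "iimiimil" → prefix "iimiim" already present; 2 new (i, l)
  "iimilill" → prefix "iimil" already present; 3 new (i, l, l)
Total nodes = 6 + 8 + 1 + 1 + 5 + 1 + 4 + 0 + 0 + 1 + 2 + 2 + 3 = 34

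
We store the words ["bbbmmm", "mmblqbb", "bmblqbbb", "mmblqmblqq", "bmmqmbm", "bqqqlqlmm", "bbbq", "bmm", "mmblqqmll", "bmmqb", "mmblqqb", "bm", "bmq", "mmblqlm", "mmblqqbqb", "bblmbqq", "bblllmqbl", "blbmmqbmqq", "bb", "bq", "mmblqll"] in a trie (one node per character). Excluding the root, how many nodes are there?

71

For each word, the new-node count is its length minus the longest prefix already in the trie:
  "bbbmmm" → 6 new (b, b, b, m, m, m)
  "mmblqbb" → 7 new (m, m, b, l, q, b, b)
  "bmblqbbb" → prefix "b" already present; 7 new (m, b, l, q, b, b, b)
  "mmblqmblqq" → prefix "mmblq" already present; 5 new (m, b, l, q, q)
  "bmmqmbm" → prefix "bm" already present; 5 new (m, q, m, b, m)
  "bqqqlqlmm" → prefix "b" already present; 8 new (q, q, q, l, q, l, m, m)
  "bbbq" → prefix "bbb" already present; 1 new (q)
  "bmm" → prefix "bmm" already present; 0 new (none)
  "mmblqqmll" → prefix "mmblq" already present; 4 new (q, m, l, l)
  "bmmqb" → prefix "bmmq" already present; 1 new (b)
  "mmblqqb" → prefix "mmblqq" already present; 1 new (b)
  "bm" → prefix "bm" already present; 0 new (none)
  "bmq" → prefix "bm" already present; 1 new (q)
  "mmblqlm" → prefix "mmblq" already present; 2 new (l, m)
  "mmblqqbqb" → prefix "mmblqqb" already present; 2 new (q, b)
  "bblmbqq" → prefix "bb" already present; 5 new (l, m, b, q, q)
  "bblllmqbl" → prefix "bbl" already present; 6 new (l, l, m, q, b, l)
  "blbmmqbmqq" → prefix "b" already present; 9 new (l, b, m, m, q, b, m, q, q)
  "bb" → prefix "bb" already present; 0 new (none)
  "bq" → prefix "bq" already present; 0 new (none)
  "mmblqll" → prefix "mmblql" already present; 1 new (l)
Total nodes = 6 + 7 + 7 + 5 + 5 + 8 + 1 + 0 + 4 + 1 + 1 + 0 + 1 + 2 + 2 + 5 + 6 + 9 + 0 + 0 + 1 = 71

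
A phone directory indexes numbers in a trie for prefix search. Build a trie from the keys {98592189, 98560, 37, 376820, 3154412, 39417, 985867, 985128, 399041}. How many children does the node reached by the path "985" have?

4

The children of the "985" node are the distinct next characters among strings starting with "985".
Distinct next characters after "985": 1, 6, 8, 9.
That node has 4 child edges.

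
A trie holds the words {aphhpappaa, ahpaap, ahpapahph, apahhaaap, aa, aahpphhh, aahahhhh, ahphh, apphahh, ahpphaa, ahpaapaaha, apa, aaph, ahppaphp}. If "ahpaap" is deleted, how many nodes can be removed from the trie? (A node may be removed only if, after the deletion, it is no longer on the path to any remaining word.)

Walk "ahpaap" from the leaf back toward the root, removing each node that no remaining word uses.
Every node on "ahpaap" is still needed (e.g. by "ahpaapaaha"), so nothing is freed.
Nodes removed: 0

0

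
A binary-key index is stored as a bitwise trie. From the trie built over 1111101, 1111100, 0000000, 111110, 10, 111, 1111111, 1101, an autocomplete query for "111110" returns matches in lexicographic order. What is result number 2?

1111100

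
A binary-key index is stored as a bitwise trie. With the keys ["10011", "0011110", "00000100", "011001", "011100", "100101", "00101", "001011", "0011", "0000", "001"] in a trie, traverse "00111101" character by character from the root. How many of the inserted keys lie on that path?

Walk "00111101" from the root; an end-of-word marker is hit whenever a stored word is a prefix of "00111101".
Prefixes of the query that are stored words: "001", "0011", "0011110"
Count: 3

3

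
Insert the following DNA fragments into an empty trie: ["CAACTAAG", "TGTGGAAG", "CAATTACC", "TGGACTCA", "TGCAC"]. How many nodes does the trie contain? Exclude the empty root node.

30

Trie structure (* marks end of a word):
(root)
├─ C
│  └─ A
│     └─ A
│        ├─ C
│        │  └─ T
│        │     └─ A
│        │        └─ A
│        │           └─ G *
│        └─ T
│           └─ T
│              └─ A
│                 └─ C
│                    └─ C *
└─ T
   └─ G
      ├─ C
      │  └─ A
      │     └─ C *
      ├─ G
      │  └─ A
      │     └─ C
      │        └─ T
      │           └─ C
      │              └─ A *
      └─ T
         └─ G
            └─ G
               └─ A
                  └─ A
                     └─ G *
Counting every labelled node above: 30.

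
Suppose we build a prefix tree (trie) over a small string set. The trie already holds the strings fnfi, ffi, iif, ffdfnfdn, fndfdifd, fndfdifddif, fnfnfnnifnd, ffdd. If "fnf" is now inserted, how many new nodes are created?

"fnf" is already a full path in the trie; only an end-marker is added.
No new nodes are needed: 0.

0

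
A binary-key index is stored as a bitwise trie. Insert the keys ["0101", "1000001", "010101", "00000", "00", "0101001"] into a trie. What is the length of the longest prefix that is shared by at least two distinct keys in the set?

Look for the deepest trie node that still has at least two words in its subtree.
e.g. "0101001" and "010101" share the prefix "01010" of length 5; no pair shares a longer one.
Longest shared-prefix length: 5

5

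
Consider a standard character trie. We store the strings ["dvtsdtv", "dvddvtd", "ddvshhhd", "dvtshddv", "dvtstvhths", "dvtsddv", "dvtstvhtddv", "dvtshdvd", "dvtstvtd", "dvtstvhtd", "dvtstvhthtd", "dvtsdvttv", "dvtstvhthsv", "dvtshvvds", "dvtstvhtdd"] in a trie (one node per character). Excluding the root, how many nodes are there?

49

For each word, the new-node count is its length minus the longest prefix already in the trie:
  "dvtsdtv" → 7 new (d, v, t, s, d, t, v)
  "dvddvtd" → prefix "dv" already present; 5 new (d, d, v, t, d)
  "ddvshhhd" → prefix "d" already present; 7 new (d, v, s, h, h, h, d)
  "dvtshddv" → prefix "dvts" already present; 4 new (h, d, d, v)
  "dvtstvhths" → prefix "dvts" already present; 6 new (t, v, h, t, h, s)
  "dvtsddv" → prefix "dvtsd" already present; 2 new (d, v)
  "dvtstvhtddv" → prefix "dvtstvht" already present; 3 new (d, d, v)
  "dvtshdvd" → prefix "dvtshd" already present; 2 new (v, d)
  "dvtstvtd" → prefix "dvtstv" already present; 2 new (t, d)
  "dvtstvhtd" → prefix "dvtstvhtd" already present; 0 new (none)
  "dvtstvhthtd" → prefix "dvtstvhth" already present; 2 new (t, d)
  "dvtsdvttv" → prefix "dvtsd" already present; 4 new (v, t, t, v)
  "dvtstvhthsv" → prefix "dvtstvhths" already present; 1 new (v)
  "dvtshvvds" → prefix "dvtsh" already present; 4 new (v, v, d, s)
  "dvtstvhtdd" → prefix "dvtstvhtdd" already present; 0 new (none)
Total nodes = 7 + 5 + 7 + 4 + 6 + 2 + 3 + 2 + 2 + 0 + 2 + 4 + 1 + 4 + 0 = 49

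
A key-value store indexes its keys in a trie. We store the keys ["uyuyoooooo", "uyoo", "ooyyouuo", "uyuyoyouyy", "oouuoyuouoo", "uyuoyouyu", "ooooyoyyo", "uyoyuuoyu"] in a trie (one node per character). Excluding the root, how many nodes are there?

53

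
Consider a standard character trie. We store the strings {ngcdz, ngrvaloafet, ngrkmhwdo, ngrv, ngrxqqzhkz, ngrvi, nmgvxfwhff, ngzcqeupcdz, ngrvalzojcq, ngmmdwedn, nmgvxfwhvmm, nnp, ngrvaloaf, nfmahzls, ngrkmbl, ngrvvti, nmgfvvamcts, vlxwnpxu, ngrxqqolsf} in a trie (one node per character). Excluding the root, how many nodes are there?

95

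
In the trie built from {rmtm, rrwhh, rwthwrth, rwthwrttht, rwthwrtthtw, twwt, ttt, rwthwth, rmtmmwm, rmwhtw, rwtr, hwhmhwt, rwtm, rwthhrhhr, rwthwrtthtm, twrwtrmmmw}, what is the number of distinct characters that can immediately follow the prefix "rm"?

The children of the "rm" node are the distinct next characters among strings starting with "rm".
Distinct next characters after "rm": t, w.
That node has 2 child edges.

2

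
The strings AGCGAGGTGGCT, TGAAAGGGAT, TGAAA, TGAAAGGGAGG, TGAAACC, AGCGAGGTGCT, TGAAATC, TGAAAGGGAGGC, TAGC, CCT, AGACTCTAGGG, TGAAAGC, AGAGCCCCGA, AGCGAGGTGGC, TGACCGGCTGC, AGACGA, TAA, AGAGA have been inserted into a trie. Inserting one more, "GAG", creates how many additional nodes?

"GAG" shares no prefix with any stored word, so all 3 characters open new nodes.
3 − 0 = 3 new nodes.

3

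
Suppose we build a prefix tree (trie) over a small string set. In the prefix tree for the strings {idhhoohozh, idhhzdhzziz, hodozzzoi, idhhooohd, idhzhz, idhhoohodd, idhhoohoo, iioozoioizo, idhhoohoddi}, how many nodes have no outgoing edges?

8

A leaf is a node with no children — equivalently, the end of a word that is not a proper prefix of any other stored word.
Those words: "hodozzzoi", "idhhoohoddi", "idhhoohoo", "idhhoohozh", "idhhooohd", "idhhzdhzziz", "idhzhz", "iioozoioizo"
Leaf count: 8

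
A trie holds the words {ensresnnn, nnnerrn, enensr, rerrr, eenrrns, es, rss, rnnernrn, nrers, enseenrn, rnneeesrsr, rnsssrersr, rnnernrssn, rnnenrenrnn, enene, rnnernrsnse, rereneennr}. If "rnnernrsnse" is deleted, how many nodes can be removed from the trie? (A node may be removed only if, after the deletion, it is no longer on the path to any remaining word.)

3

A node on "rnnernrsnse"'s path can go only if nothing else ends at it or branches off below it.
The suffix "nse" (3 nodes) is used only by "rnnernrsnse"; the node for "rnnernrs" still has the child "s", so pruning stops there.
Nodes removed: 3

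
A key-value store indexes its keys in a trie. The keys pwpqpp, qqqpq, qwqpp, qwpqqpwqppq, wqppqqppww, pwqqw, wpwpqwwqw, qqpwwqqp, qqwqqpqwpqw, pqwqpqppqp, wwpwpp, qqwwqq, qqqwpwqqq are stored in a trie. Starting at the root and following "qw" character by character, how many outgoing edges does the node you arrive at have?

2

Walk "qw" from the root, arriving at one node.
Distinct next characters after "qw": p, q.
That node has 2 child edges.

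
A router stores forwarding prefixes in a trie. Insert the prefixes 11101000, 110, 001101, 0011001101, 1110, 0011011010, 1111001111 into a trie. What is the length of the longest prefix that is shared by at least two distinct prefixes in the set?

Equivalently: take the maximum, over all pairs, of their longest common prefix length.
"001101" and "0011011010" agree on "001101" (6 characters) before diverging; nothing deeper is shared.
Longest shared-prefix length: 6

6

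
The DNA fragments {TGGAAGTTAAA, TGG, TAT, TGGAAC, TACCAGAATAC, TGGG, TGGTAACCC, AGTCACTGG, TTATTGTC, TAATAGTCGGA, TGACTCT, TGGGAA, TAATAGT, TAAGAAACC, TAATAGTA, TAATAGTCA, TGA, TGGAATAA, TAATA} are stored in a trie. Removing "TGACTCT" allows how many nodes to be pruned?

A node on "TGACTCT"'s path can go only if nothing else ends at it or branches off below it.
The suffix "CTCT" (4 nodes) is used only by "TGACTCT"; "TGA" is itself a stored word, so pruning stops there.
Nodes removed: 4

4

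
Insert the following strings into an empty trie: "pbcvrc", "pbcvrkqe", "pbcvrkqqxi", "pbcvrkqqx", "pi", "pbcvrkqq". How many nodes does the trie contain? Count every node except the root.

13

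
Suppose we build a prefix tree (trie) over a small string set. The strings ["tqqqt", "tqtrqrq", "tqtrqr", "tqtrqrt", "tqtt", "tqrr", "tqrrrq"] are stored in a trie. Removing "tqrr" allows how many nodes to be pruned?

0

After clearing the end-marker at "tqrr", prune upward until reaching a node still needed by another word.
Every node on "tqrr" is still needed (e.g. by "tqrrrq"), so nothing is freed.
Nodes removed: 0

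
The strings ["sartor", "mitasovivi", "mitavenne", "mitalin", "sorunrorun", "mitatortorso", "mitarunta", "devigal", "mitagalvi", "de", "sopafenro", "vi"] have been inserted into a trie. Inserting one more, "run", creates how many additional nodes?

3

No existing word starts with "r", so every character of "run" needs a new node.
3 − 0 = 3 new nodes.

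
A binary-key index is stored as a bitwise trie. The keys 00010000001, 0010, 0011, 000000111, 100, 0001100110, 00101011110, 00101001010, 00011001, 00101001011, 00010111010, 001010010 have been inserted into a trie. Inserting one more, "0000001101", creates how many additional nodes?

2

Walking "0000001101" from the root, the first 8 characters ("00000011") follow existing edges; "0" is the first miss.
So 10 − 8 = 2 new nodes.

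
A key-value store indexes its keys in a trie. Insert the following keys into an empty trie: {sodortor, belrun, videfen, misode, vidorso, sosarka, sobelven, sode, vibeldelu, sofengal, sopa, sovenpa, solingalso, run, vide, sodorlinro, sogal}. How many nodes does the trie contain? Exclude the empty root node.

82

For each word, the new-node count is its length minus the longest prefix already in the trie:
  "sodortor" → 8 new (s, o, d, o, r, t, o, r)
  "belrun" → 6 new (b, e, l, r, u, n)
  "videfen" → 7 new (v, i, d, e, f, e, n)
  "misode" → 6 new (m, i, s, o, d, e)
  "vidorso" → prefix "vid" already present; 4 new (o, r, s, o)
  "sosarka" → prefix "so" already present; 5 new (s, a, r, k, a)
  "sobelven" → prefix "so" already present; 6 new (b, e, l, v, e, n)
  "sode" → prefix "sod" already present; 1 new (e)
  "vibeldelu" → prefix "vi" already present; 7 new (b, e, l, d, e, l, u)
  "sofengal" → prefix "so" already present; 6 new (f, e, n, g, a, l)
  "sopa" → prefix "so" already present; 2 new (p, a)
  "sovenpa" → prefix "so" already present; 5 new (v, e, n, p, a)
  "solingalso" → prefix "so" already present; 8 new (l, i, n, g, a, l, s, o)
  "run" → 3 new (r, u, n)
  "vide" → prefix "vide" already present; 0 new (none)
  "sodorlinro" → prefix "sodor" already present; 5 new (l, i, n, r, o)
  "sogal" → prefix "so" already present; 3 new (g, a, l)
Total nodes = 8 + 6 + 7 + 6 + 4 + 5 + 6 + 1 + 7 + 6 + 2 + 5 + 8 + 3 + 0 + 5 + 3 = 82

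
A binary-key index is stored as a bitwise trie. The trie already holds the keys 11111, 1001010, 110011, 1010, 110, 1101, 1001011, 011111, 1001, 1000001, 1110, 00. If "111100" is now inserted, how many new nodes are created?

Walking "111100" from the root, the first 4 characters ("1111") follow existing edges; "0" is the first miss.
Each of the 2 remaining characters creates one node.

2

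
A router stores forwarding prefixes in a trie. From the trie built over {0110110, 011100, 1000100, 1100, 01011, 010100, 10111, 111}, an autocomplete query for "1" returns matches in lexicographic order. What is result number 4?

111

Filter for "1…" and sort: "1000100", "10111", "1100", "111"
The 4th is 111.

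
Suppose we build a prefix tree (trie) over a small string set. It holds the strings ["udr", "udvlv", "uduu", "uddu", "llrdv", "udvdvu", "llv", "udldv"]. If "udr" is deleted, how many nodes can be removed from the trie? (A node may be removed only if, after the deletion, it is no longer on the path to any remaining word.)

1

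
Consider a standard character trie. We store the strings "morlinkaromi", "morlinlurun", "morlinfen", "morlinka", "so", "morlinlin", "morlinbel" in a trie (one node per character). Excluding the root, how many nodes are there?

Insert word by word; a character creates a node only if that edge doesn't already exist:
  "morlinkaromi" → 12 new (m, o, r, l, i, n, k, a, r, o, m, i)
  "morlinlurun" → prefix "morlin" already present; 5 new (l, u, r, u, n)
  "morlinfen" → prefix "morlin" already present; 3 new (f, e, n)
  "morlinka" → prefix "morlinka" already present; 0 new (none)
  "so" → 2 new (s, o)
  "morlinlin" → prefix "morlinl" already present; 2 new (i, n)
  "morlinbel" → prefix "morlin" already present; 3 new (b, e, l)
Total nodes = 12 + 5 + 3 + 0 + 2 + 2 + 3 = 27

27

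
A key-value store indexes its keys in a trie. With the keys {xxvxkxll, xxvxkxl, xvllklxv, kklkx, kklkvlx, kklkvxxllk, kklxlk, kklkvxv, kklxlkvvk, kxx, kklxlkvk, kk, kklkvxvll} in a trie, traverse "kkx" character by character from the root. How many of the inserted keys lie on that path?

1

Check each prefix of "kkx" against the stored set — each match is an end-marker on the path.
Prefixes of the query that are stored words: "kk"
Count: 1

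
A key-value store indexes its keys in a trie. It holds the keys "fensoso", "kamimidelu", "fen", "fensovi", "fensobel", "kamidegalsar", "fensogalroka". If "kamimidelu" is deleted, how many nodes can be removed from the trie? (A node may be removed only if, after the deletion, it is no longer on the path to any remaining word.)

Walk "kamimidelu" from the leaf back toward the root, removing each node that no remaining word uses.
The suffix "midelu" (6 nodes) is used only by "kamimidelu"; the node for "kami" still has the child "d", so pruning stops there.
Nodes removed: 6

6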